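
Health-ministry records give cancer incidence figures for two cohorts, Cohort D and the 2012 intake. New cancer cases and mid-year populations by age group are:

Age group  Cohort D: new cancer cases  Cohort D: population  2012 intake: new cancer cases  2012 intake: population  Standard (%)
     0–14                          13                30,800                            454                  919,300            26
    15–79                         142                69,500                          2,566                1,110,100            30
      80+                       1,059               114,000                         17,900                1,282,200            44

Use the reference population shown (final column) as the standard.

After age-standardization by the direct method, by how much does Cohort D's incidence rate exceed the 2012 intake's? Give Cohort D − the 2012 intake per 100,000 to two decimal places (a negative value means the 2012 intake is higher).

-215.44

Age-specific rates per 100,000 for Cohort D: 42.21, 204.32, 928.95.
For the 2012 intake: 49.39, 231.15, 1396.04.
Standard weights: 0.26, 0.30, 0.44.
Cohort D: 0.2600×42.21 + 0.3000×204.32 + 0.4400×928.95 = 481.0058 per 100,000.
The 2012 intake: 0.2600×49.39 + 0.3000×231.15 + 0.4400×1396.04 = 696.4421 per 100,000.
Difference = 481.0058 − 696.4421 = -215.4362.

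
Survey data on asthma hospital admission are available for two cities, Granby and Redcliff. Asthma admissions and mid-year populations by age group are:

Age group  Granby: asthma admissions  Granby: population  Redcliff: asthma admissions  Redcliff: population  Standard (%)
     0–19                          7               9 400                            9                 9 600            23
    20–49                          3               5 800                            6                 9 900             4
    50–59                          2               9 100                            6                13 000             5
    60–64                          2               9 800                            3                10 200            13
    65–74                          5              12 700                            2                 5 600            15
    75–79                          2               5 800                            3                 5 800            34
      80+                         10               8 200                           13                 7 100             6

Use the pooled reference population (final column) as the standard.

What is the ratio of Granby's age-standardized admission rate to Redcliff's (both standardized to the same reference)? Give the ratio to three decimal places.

0.748

Age-specific rates per 10 000 for Granby: 7.45, 5.17, 2.20, 2.04, 3.94, 3.45, 12.20.
For Redcliff: 9.38, 6.06, 4.62, 2.94, 3.57, 5.17, 18.31.
Standard weights: 0.23, 0.04, 0.05, 0.13, 0.15, 0.34, 0.06.
Granby: 0.2300×7.45 + 0.0400×5.17 + 0.0500×2.20 + 0.1300×2.04 + 0.1500×3.94 + 0.3400×3.45 + 0.0600×12.20 = 4.7895 per 10 000.
Redcliff: 0.2300×9.38 + 0.0400×6.06 + 0.0500×4.62 + 0.1300×2.94 + 0.1500×3.57 + 0.3400×5.17 + 0.0600×18.31 = 6.4047 per 10 000.
Ratio = 4.7895 ÷ 6.4047 = 0.74781.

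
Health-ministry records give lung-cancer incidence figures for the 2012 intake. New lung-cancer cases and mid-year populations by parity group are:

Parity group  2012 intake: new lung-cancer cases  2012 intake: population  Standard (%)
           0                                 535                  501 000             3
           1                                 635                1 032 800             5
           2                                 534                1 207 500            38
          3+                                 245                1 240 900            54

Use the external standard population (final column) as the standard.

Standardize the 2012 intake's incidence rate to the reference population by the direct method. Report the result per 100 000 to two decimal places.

Parity-specific rates per 100 000 for the 2012 intake: 106.79, 61.48, 44.22, 19.74.
Standard weights: 0.03, 0.05, 0.38, 0.54.
Standardized rate: 0.0300×106.79 + 0.0500×61.48 + 0.3800×44.22 + 0.5400×19.74 = 33.7443 per 100 000.

33.74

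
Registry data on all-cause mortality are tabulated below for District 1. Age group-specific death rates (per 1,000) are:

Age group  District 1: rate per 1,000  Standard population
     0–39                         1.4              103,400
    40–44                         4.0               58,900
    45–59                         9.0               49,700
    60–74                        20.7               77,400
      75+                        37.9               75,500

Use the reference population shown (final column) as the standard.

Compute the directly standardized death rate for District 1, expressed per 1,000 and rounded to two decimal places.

Standard total = 364,900; weights = 0.2834, 0.1614, 0.1362, 0.2121, 0.2069.
Standardized rate: 0.2834×1.4 + 0.1614×4.0 + 0.1362×9.0 + 0.2121×20.7 + 0.2069×37.9 = 14.5007 per 1,000.

14.50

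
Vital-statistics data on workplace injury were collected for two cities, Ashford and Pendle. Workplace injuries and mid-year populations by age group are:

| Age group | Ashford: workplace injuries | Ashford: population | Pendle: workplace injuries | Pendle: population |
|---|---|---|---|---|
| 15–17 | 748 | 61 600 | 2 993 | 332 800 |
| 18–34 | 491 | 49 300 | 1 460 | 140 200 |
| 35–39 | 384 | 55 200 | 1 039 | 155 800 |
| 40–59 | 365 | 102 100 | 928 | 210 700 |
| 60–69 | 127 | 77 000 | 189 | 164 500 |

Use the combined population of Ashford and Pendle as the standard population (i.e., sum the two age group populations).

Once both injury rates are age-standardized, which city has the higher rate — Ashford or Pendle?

Ashford

Age-specific rates per 10 000 for Ashford: 121.43, 99.59, 69.57, 35.75, 16.49.
For Pendle: 89.93, 104.14, 66.69, 44.04, 11.49.
Combined standard total = 1 349 200; weights = 0.2923, 0.1405, 0.1564, 0.2318, 0.1790.
Ashford: 0.2923×121.43 + 0.1405×99.59 + 0.1564×69.57 + 0.2318×35.75 + 0.1790×16.49 = 71.6042 per 10 000.
Pendle: 0.2923×89.93 + 0.1405×104.14 + 0.1564×66.69 + 0.2318×44.04 + 0.1790×11.49 = 63.6130 per 10 000.
The crude rates (61.27 vs 65.83) would put Pendle higher, but that reflects its age composition; once standardized to a common age structure, Ashford has the higher underlying rate.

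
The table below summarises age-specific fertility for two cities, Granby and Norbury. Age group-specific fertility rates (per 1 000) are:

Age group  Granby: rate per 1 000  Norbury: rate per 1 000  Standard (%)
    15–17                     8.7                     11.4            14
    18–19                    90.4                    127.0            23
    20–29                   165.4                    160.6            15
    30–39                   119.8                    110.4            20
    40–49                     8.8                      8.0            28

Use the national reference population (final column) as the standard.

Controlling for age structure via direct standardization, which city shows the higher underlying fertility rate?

Standard weights: 0.14, 0.23, 0.15, 0.20, 0.28.
Granby: 0.1400×8.7 + 0.2300×90.4 + 0.1500×165.4 + 0.2000×119.8 + 0.2800×8.8 = 73.2440 per 1 000.
Norbury: 0.1400×11.4 + 0.2300×127.0 + 0.1500×160.6 + 0.2000×110.4 + 0.2800×8.0 = 79.2160 per 1 000.

Norbury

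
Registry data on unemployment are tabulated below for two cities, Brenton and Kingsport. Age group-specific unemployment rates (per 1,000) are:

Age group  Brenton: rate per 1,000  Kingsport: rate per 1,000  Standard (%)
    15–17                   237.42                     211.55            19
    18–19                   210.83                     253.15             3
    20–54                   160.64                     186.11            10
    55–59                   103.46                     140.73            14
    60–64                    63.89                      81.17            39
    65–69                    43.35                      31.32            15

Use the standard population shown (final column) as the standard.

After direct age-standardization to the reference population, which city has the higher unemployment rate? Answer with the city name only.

Kingsport

Standard weights: 0.19, 0.03, 0.10, 0.14, 0.39, 0.15.
Brenton: 0.1900×237.42 + 0.0300×210.83 + 0.1000×160.64 + 0.1400×103.46 + 0.3900×63.89 + 0.1500×43.35 = 113.4027 per 1,000.
Kingsport: 0.1900×211.55 + 0.0300×253.15 + 0.1000×186.11 + 0.1400×140.73 + 0.3900×81.17 + 0.1500×31.32 = 122.4565 per 1,000.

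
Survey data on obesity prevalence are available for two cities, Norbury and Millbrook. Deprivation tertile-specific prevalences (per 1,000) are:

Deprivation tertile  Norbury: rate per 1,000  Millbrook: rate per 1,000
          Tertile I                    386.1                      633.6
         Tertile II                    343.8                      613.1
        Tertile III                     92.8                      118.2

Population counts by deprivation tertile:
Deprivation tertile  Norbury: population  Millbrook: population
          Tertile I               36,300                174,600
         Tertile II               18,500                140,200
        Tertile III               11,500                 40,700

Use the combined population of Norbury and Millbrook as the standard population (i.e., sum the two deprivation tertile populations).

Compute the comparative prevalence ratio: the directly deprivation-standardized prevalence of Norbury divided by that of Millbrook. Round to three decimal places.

Combined standard total = 421,800; weights = 0.5000, 0.3762, 0.1238.
Norbury: 0.5000×386.1 + 0.3762×343.8 + 0.1238×92.8 = 333.8874 per 1,000.
Millbrook: 0.5000×633.6 + 0.3762×613.1 + 0.1238×118.2 = 562.1035 per 1,000.
Ratio = 333.8874 ÷ 562.1035 = 0.59400.

0.594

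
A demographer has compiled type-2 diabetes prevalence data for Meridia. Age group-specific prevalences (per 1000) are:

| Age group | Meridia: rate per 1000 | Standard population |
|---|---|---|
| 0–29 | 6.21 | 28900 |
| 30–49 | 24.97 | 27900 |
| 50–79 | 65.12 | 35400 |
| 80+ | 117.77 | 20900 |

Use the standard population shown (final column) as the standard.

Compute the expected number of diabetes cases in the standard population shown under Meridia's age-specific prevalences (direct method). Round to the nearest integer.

Expected diabetes cases = Σ (standard pop × age-specific rate ÷ 1000)
= 28900×6.21/1000 + 27900×24.97/1000 + 35400×65.12/1000 + 20900×117.77/1000
= 179.47 + 696.66 + 2305.25 + 2461.39 = 5642.77.

5643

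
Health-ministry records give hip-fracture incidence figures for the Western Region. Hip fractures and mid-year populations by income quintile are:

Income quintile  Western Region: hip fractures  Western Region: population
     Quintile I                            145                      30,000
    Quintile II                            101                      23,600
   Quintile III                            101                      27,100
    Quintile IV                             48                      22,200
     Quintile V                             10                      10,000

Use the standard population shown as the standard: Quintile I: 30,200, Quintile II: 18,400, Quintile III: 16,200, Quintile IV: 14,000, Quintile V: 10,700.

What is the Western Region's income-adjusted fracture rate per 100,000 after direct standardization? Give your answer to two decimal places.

Income-specific rates per 100,000 for the Western Region: 483.33, 427.97, 372.69, 216.22, 100.00.
Standard total = 89,500; weights = 0.3374, 0.2056, 0.1810, 0.1564, 0.1196.
Standardized rate: 0.3374×483.33 + 0.2056×427.97 + 0.1810×372.69 + 0.1564×216.22 + 0.1196×100.00 = 364.3118 per 100,000.

364.31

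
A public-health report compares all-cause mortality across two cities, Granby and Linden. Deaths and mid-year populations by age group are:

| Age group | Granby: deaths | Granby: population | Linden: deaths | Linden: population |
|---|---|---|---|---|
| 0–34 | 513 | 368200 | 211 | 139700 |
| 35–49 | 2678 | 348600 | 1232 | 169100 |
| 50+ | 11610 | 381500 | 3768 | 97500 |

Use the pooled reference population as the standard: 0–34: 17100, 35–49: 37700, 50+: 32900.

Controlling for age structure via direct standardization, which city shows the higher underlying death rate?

Age-specific rates per 1000 for Granby: 1.393, 7.682, 30.433.
For Linden: 1.510, 7.286, 38.646.
Standard total = 87700; weights = 0.1950, 0.4299, 0.3751.
Granby: 0.1950×1.393 + 0.4299×7.682 + 0.3751×30.433 = 14.9906 per 1000.
Linden: 0.1950×1.510 + 0.4299×7.286 + 0.3751×38.646 = 17.9242 per 1000.
The crude rates (13.48 vs 12.83) would put Granby higher, but that reflects its age composition; once standardized to a common age structure, Linden has the higher underlying rate.

Linden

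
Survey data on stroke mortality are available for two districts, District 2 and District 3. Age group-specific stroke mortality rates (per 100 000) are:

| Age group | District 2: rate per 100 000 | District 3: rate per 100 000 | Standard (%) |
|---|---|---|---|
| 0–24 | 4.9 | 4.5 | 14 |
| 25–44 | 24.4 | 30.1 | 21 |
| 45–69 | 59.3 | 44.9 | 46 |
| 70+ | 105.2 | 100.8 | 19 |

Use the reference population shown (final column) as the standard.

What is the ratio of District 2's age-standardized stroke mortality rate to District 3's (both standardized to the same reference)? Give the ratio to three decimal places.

Standard weights: 0.14, 0.21, 0.46, 0.19.
District 2: 0.1400×4.9 + 0.2100×24.4 + 0.4600×59.3 + 0.1900×105.2 = 53.0760 per 100 000.
District 3: 0.1400×4.5 + 0.2100×30.1 + 0.4600×44.9 + 0.1900×100.8 = 46.7570 per 100 000.
Ratio = 53.0760 ÷ 46.7570 = 1.13515.

1.135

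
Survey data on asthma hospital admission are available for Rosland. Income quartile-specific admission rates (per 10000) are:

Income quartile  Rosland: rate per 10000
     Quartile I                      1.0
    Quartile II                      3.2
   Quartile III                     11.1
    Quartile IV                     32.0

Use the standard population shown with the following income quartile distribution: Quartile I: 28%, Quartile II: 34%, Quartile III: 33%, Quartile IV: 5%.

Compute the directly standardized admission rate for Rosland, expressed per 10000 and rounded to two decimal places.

6.63

Standard weights: 0.28, 0.34, 0.33, 0.05.
Standardized rate: 0.2800×1.0 + 0.3400×3.2 + 0.3300×11.1 + 0.0500×32.0 = 6.6310 per 10000.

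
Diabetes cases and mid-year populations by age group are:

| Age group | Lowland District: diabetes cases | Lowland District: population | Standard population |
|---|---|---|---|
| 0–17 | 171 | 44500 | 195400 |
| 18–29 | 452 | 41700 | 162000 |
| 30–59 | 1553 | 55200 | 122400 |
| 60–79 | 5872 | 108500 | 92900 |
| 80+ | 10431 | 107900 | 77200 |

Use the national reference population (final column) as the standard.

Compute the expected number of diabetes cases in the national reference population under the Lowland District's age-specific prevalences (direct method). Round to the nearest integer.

18441

Age-specific rates per 1000 for the Lowland District: 3.843, 10.839, 28.134, 54.120, 96.673.
Expected diabetes cases = Σ (standard pop × age-specific rate ÷ 1000)
= 195400×3.843/1000 + 162000×10.839/1000 + 122400×28.134/1000 + 92900×54.120/1000 + 77200×96.673/1000
= 750.86 + 1755.97 + 3443.61 + 5027.73 + 7463.14 = 18441.32.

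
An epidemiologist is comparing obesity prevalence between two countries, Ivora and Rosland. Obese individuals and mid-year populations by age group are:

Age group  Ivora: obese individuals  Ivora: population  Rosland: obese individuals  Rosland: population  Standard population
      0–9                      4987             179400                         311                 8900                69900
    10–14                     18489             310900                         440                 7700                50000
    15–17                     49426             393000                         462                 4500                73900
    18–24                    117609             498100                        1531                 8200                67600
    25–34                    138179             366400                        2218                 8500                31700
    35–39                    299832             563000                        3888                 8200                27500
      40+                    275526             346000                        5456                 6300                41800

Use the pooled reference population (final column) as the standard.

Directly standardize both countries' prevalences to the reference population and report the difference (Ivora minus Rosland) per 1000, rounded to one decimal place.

19.4

Age-specific rates per 1000 for Ivora: 27.798, 59.469, 125.766, 236.115, 377.126, 532.561, 796.318.
For Rosland: 34.944, 57.143, 102.667, 186.707, 260.941, 474.146, 866.032.
Standard total = 362400; weights = 0.1929, 0.1380, 0.2039, 0.1865, 0.0875, 0.0759, 0.1153.
Ivora: 0.1929×27.798 + 0.1380×59.469 + 0.2039×125.766 + 0.1865×236.115 + 0.0875×377.126 + 0.0759×532.561 + 0.1153×796.318 = 248.5057 per 1000.
Rosland: 0.1929×34.944 + 0.1380×57.143 + 0.2039×102.667 + 0.1865×186.707 + 0.0875×260.941 + 0.0759×474.146 + 0.1153×866.032 = 229.0816 per 1000.
Difference = 248.5057 − 229.0816 = 19.4241.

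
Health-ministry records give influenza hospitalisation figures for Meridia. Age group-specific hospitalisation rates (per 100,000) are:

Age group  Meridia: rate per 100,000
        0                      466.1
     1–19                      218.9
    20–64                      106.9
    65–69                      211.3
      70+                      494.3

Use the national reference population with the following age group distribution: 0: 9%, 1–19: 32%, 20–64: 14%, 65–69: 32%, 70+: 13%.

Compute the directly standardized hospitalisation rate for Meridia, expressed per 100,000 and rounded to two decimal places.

258.84

Standard weights: 0.09, 0.32, 0.14, 0.32, 0.13.
Standardized rate: 0.0900×466.1 + 0.3200×218.9 + 0.1400×106.9 + 0.3200×211.3 + 0.1300×494.3 = 258.8380 per 100,000.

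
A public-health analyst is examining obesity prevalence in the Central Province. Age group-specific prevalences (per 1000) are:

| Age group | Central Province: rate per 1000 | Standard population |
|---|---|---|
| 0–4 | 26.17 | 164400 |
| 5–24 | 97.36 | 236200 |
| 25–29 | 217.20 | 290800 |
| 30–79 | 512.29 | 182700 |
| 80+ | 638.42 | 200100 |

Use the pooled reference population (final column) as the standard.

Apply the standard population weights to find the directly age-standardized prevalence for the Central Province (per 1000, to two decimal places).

Standard total = 1074200; weights = 0.1530, 0.2199, 0.2707, 0.1701, 0.1863.
Standardized rate: 0.1530×26.17 + 0.2199×97.36 + 0.2707×217.20 + 0.1701×512.29 + 0.1863×638.42 = 290.2660 per 1000.

290.27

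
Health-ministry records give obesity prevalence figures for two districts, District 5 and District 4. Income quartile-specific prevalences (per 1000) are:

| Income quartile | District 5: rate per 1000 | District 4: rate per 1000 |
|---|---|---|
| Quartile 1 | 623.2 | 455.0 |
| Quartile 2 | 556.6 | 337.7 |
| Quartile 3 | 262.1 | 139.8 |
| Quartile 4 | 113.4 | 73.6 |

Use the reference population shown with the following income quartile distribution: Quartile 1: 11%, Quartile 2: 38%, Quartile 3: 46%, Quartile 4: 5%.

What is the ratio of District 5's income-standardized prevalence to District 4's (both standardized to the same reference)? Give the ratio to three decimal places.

1.649

Standard weights: 0.11, 0.38, 0.46, 0.05.
District 5: 0.1100×623.2 + 0.3800×556.6 + 0.4600×262.1 + 0.0500×113.4 = 406.2960 per 1000.
District 4: 0.1100×455.0 + 0.3800×337.7 + 0.4600×139.8 + 0.0500×73.6 = 246.3640 per 1000.
Ratio = 406.2960 ÷ 246.3640 = 1.64917.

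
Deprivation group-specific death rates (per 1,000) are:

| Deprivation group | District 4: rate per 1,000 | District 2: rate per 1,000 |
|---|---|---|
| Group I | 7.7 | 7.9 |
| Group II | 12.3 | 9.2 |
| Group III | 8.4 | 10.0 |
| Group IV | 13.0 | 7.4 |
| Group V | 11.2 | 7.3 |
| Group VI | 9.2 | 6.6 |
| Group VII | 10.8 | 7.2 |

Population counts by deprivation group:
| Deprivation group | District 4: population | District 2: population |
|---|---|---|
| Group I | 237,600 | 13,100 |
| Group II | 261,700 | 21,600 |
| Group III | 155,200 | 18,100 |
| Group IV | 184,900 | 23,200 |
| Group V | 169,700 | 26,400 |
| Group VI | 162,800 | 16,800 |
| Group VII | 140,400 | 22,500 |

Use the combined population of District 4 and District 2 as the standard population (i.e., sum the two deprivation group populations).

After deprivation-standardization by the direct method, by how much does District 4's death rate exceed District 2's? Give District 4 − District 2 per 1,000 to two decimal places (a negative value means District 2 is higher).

2.43

Combined standard total = 1,454,000; weights = 0.1724, 0.1948, 0.1192, 0.1431, 0.1349, 0.1235, 0.1120.
District 4: 0.1724×7.7 + 0.1948×12.3 + 0.1192×8.4 + 0.1431×13.0 + 0.1349×11.2 + 0.1235×9.2 + 0.1120×10.8 = 10.4429 per 1,000.
District 2: 0.1724×7.9 + 0.1948×9.2 + 0.1192×10.0 + 0.1431×7.4 + 0.1349×7.3 + 0.1235×6.6 + 0.1120×7.2 = 8.0121 per 1,000.
Difference = 10.4429 − 8.0121 = 2.4308.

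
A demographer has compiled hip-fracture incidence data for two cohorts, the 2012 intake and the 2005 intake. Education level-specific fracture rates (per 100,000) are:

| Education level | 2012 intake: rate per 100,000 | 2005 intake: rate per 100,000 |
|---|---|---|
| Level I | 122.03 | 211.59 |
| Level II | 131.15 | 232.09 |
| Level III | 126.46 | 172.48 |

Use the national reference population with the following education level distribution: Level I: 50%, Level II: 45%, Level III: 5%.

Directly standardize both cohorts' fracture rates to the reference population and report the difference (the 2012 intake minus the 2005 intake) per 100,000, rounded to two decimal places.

Standard weights: 0.50, 0.45, 0.05.
The 2012 intake: 0.5000×122.03 + 0.4500×131.15 + 0.0500×126.46 = 126.3555 per 100,000.
The 2005 intake: 0.5000×211.59 + 0.4500×232.09 + 0.0500×172.48 = 218.8595 per 100,000.
Difference = 126.3555 − 218.8595 = -92.5040.

-92.50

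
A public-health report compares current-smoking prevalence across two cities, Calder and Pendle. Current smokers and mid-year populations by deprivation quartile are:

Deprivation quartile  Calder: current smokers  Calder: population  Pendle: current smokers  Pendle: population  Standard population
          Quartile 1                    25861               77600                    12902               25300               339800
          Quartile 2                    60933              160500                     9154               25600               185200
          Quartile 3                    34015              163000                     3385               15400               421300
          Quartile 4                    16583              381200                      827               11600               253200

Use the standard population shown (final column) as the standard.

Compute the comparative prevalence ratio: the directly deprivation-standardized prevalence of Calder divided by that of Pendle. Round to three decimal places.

0.807

Deprivation-specific rates per 1000 for Calder: 333.260, 379.645, 208.681, 43.502.
For Pendle: 509.960, 357.578, 219.805, 71.293.
Standard total = 1199500; weights = 0.2833, 0.1544, 0.3512, 0.2111.
Calder: 0.2833×333.260 + 0.1544×379.645 + 0.3512×208.681 + 0.2111×43.502 = 235.5016 per 1000.
Pendle: 0.2833×509.960 + 0.1544×357.578 + 0.3512×219.805 + 0.2111×71.293 = 291.9245 per 1000.
Ratio = 235.5016 ÷ 291.9245 = 0.80672.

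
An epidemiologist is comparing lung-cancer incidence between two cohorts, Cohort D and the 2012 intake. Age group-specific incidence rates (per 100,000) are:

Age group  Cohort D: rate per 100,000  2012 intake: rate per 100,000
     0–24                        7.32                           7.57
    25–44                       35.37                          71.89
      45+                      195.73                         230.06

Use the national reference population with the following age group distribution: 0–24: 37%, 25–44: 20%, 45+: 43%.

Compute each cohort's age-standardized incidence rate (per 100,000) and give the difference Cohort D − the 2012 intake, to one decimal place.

-22.2

Standard weights: 0.37, 0.20, 0.43.
Cohort D: 0.3700×7.32 + 0.2000×35.37 + 0.4300×195.73 = 93.9463 per 100,000.
The 2012 intake: 0.3700×7.57 + 0.2000×71.89 + 0.4300×230.06 = 116.1047 per 100,000.
Difference = 93.9463 − 116.1047 = -22.1584.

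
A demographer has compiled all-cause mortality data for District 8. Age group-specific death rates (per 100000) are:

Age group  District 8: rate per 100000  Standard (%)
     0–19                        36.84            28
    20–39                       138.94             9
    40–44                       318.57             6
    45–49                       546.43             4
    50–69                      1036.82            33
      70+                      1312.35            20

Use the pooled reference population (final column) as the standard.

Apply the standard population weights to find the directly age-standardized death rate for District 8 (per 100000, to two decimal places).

668.41

Standard weights: 0.28, 0.09, 0.06, 0.04, 0.33, 0.20.
Standardized rate: 0.2800×36.84 + 0.0900×138.94 + 0.0600×318.57 + 0.0400×546.43 + 0.3300×1036.82 + 0.2000×1312.35 = 668.4118 per 100000.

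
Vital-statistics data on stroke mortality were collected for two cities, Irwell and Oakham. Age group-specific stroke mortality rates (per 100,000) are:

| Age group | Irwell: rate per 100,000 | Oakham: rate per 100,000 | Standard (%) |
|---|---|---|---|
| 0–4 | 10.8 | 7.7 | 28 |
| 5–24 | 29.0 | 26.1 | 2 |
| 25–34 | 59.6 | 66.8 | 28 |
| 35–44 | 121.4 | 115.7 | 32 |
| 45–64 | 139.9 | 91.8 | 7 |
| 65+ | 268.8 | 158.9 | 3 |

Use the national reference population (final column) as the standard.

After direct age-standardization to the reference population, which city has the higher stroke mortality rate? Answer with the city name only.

Irwell

Standard weights: 0.28, 0.02, 0.28, 0.32, 0.07, 0.03.
Irwell: 0.2800×10.8 + 0.0200×29.0 + 0.2800×59.6 + 0.3200×121.4 + 0.0700×139.9 + 0.0300×268.8 = 76.9970 per 100,000.
Oakham: 0.2800×7.7 + 0.0200×26.1 + 0.2800×66.8 + 0.3200×115.7 + 0.0700×91.8 + 0.0300×158.9 = 69.5990 per 100,000.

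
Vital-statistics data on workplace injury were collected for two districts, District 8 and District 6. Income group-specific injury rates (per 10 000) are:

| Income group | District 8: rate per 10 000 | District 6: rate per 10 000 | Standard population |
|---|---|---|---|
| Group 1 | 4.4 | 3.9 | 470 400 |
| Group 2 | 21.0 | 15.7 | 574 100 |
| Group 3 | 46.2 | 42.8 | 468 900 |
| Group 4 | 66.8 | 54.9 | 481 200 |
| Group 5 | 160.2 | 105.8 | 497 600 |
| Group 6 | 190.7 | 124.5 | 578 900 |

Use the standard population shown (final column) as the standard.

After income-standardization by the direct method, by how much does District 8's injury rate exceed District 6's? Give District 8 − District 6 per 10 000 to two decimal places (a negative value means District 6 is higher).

24.74

Standard total = 3 071 100; weights = 0.1532, 0.1869, 0.1527, 0.1567, 0.1620, 0.1885.
District 8: 0.1532×4.4 + 0.1869×21.0 + 0.1527×46.2 + 0.1567×66.8 + 0.1620×160.2 + 0.1885×190.7 = 84.0236 per 10 000.
District 6: 0.1532×3.9 + 0.1869×15.7 + 0.1527×42.8 + 0.1567×54.9 + 0.1620×105.8 + 0.1885×124.5 = 59.2797 per 10 000.
Difference = 84.0236 − 59.2797 = 24.7439.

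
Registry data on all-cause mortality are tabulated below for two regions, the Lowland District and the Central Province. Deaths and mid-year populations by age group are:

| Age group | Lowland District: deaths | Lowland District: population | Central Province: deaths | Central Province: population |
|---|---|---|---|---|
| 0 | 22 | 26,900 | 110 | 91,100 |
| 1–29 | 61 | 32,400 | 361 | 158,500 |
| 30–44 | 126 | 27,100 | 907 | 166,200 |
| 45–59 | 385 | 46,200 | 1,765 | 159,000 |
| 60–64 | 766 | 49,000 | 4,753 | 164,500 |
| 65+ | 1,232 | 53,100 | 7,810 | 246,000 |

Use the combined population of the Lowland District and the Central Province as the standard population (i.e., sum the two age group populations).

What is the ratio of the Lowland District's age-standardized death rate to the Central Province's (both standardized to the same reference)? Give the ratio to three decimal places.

Age-specific rates per 100,000 for the Lowland District: 81.78, 188.27, 464.94, 833.33, 1563.27, 2320.15.
For the Central Province: 120.75, 227.76, 545.73, 1110.06, 2889.36, 3174.80.
Combined standard total = 1,220,000; weights = 0.0967, 0.1565, 0.1584, 0.1682, 0.1750, 0.2452.
The Lowland District: 0.0967×81.78 + 0.1565×188.27 + 0.1584×464.94 + 0.1682×833.33 + 0.1750×1563.27 + 0.2452×2320.15 = 1093.5898 per 100,000.
The Central Province: 0.0967×120.75 + 0.1565×227.76 + 0.1584×545.73 + 0.1682×1110.06 + 0.1750×2889.36 + 0.2452×3174.80 = 1604.4771 per 100,000.
Ratio = 1093.5898 ÷ 1604.4771 = 0.68159.

0.682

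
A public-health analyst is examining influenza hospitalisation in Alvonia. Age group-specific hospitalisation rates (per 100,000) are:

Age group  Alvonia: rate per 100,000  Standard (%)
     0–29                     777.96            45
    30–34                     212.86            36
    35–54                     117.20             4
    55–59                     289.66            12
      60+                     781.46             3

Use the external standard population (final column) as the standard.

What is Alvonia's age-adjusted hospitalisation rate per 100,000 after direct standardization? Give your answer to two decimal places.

489.60

Standard weights: 0.45, 0.36, 0.04, 0.12, 0.03.
Standardized rate: 0.4500×777.96 + 0.3600×212.86 + 0.0400×117.20 + 0.1200×289.66 + 0.0300×781.46 = 489.6026 per 100,000.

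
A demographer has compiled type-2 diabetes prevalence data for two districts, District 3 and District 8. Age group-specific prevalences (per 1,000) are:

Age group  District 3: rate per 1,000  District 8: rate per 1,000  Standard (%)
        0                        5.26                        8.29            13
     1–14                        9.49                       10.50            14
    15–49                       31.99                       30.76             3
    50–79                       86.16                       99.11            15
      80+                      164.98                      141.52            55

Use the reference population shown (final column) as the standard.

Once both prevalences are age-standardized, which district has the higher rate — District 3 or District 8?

Standard weights: 0.13, 0.14, 0.03, 0.15, 0.55.
District 3: 0.1300×5.26 + 0.1400×9.49 + 0.0300×31.99 + 0.1500×86.16 + 0.5500×164.98 = 106.6351 per 1,000.
District 8: 0.1300×8.29 + 0.1400×10.50 + 0.0300×30.76 + 0.1500×99.11 + 0.5500×141.52 = 96.1730 per 1,000.

District 3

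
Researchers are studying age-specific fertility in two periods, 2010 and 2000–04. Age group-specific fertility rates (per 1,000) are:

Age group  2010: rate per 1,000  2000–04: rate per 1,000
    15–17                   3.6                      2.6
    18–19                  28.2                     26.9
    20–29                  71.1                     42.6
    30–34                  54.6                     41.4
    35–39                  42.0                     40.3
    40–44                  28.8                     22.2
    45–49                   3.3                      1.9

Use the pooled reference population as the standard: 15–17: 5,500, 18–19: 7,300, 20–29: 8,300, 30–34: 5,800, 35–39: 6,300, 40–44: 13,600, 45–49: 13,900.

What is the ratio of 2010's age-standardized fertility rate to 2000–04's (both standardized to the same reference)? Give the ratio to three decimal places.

1.323

Standard total = 60,700; weights = 0.0906, 0.1203, 0.1367, 0.0956, 0.1038, 0.2241, 0.2290.
2010: 0.0906×3.6 + 0.1203×28.2 + 0.1367×71.1 + 0.0956×54.6 + 0.1038×42.0 + 0.2241×28.8 + 0.2290×3.3 = 30.2244 per 1,000.
2000–04: 0.0906×2.6 + 0.1203×26.9 + 0.1367×42.6 + 0.0956×41.4 + 0.1038×40.3 + 0.2241×22.2 + 0.2290×1.9 = 22.8433 per 1,000.
Ratio = 30.2244 ÷ 22.8433 = 1.32312.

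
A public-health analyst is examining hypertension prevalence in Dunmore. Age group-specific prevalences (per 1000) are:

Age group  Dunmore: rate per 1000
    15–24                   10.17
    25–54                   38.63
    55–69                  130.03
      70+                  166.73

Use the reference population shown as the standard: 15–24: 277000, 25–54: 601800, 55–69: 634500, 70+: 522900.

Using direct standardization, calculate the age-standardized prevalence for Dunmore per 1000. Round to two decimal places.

96.14

Standard total = 2036200; weights = 0.1360, 0.2956, 0.3116, 0.2568.
Standardized rate: 0.1360×10.17 + 0.2956×38.63 + 0.3116×130.03 + 0.2568×166.73 = 96.1358 per 1000.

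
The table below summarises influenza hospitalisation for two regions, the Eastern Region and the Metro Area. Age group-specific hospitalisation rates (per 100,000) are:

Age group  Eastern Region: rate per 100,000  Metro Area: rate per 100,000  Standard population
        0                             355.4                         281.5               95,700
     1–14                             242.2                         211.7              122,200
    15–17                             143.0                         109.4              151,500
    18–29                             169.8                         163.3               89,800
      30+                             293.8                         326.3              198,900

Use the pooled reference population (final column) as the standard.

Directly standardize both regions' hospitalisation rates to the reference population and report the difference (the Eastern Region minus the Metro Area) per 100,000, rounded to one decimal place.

Standard total = 658,100; weights = 0.1454, 0.1857, 0.2302, 0.1365, 0.3022.
The Eastern Region: 0.1454×355.4 + 0.1857×242.2 + 0.2302×143.0 + 0.1365×169.8 + 0.3022×293.8 = 241.5408 per 100,000.
The Metro Area: 0.1454×281.5 + 0.1857×211.7 + 0.2302×109.4 + 0.1365×163.3 + 0.3022×326.3 = 226.3316 per 100,000.
Difference = 241.5408 − 226.3316 = 15.2092.

15.2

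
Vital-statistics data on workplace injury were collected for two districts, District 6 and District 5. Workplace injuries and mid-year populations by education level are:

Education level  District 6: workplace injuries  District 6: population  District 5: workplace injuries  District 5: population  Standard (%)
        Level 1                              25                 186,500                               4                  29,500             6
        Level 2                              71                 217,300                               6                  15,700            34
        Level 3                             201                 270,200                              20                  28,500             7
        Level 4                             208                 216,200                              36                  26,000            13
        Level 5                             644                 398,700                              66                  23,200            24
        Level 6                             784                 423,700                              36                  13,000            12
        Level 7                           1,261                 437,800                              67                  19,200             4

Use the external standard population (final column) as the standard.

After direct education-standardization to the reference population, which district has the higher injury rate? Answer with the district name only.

Education-specific rates per 10,000 for District 6: 1.34, 3.27, 7.44, 9.62, 16.15, 18.50, 28.80.
For District 5: 1.36, 3.82, 7.02, 13.85, 28.45, 27.69, 34.90.
Standard weights: 0.06, 0.34, 0.07, 0.13, 0.24, 0.12, 0.04.
District 6: 0.0600×1.34 + 0.3400×3.27 + 0.0700×7.44 + 0.1300×9.62 + 0.2400×16.15 + 0.1200×18.50 + 0.0400×28.80 = 10.2119 per 10,000.
District 5: 0.0600×1.36 + 0.3400×3.82 + 0.0700×7.02 + 0.1300×13.85 + 0.2400×28.45 + 0.1200×27.69 + 0.0400×34.90 = 15.2184 per 10,000.

District 5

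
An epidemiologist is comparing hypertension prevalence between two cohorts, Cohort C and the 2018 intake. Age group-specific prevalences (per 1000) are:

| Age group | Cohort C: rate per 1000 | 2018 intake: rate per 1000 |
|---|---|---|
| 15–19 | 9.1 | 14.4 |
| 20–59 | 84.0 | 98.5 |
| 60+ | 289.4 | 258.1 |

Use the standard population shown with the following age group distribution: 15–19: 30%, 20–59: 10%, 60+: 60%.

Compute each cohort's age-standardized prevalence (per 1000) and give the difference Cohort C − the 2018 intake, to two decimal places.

Standard weights: 0.30, 0.10, 0.60.
Cohort C: 0.3000×9.1 + 0.1000×84.0 + 0.6000×289.4 = 184.7700 per 1000.
The 2018 intake: 0.3000×14.4 + 0.1000×98.5 + 0.6000×258.1 = 169.0300 per 1000.
Difference = 184.7700 − 169.0300 = 15.7400.

15.74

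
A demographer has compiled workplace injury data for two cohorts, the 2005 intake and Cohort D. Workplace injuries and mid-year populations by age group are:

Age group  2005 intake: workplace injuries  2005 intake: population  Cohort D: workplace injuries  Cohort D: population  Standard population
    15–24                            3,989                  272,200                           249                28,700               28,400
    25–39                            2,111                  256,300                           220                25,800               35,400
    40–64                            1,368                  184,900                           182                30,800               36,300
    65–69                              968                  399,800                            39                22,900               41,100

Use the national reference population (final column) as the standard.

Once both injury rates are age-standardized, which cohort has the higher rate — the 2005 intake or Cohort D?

Age-specific rates per 10,000 for the 2005 intake: 146.55, 82.36, 73.99, 24.21.
For Cohort D: 86.76, 85.27, 59.09, 17.03.
Standard total = 141,200; weights = 0.2011, 0.2507, 0.2571, 0.2911.
The 2005 intake: 0.2011×146.55 + 0.2507×82.36 + 0.2571×73.99 + 0.2911×24.21 = 76.1929 per 10,000.
Cohort D: 0.2011×86.76 + 0.2507×85.27 + 0.2571×59.09 + 0.2911×17.03 = 58.9769 per 10,000.

2005 intake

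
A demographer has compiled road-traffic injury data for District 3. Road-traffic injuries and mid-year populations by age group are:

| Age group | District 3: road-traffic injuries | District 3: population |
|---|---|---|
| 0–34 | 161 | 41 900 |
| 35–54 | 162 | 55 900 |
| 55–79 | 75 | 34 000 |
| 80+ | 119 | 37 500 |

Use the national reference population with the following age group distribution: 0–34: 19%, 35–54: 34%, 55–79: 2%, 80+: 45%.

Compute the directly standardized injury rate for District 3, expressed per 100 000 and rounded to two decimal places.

Age-specific rates per 100 000 for District 3: 384.25, 289.80, 220.59, 317.33.
Standard weights: 0.19, 0.34, 0.02, 0.45.
Standardized rate: 0.1900×384.25 + 0.3400×289.80 + 0.0200×220.59 + 0.4500×317.33 = 318.7520 per 100 000.

318.75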